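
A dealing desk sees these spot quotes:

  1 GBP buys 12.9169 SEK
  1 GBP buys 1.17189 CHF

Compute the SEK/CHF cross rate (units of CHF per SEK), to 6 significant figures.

SEK/CHF = 0.0907253

1 SEK ÷ 12.9169 = 0.077418 GBP
0.077418 GBP × 1.17189 = 0.0907253 CHF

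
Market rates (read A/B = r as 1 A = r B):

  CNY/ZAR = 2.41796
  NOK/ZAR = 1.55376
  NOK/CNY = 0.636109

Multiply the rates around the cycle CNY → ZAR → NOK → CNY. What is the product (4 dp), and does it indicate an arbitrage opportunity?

0.9899 (arbitrage exists)

Around CNY → ZAR → NOK → CNY: 1 × 2.41796 ÷ 1.55376 × 0.636109 = 0.989912
Product < 1; profitable direction is CNY → NOK → ZAR → CNY.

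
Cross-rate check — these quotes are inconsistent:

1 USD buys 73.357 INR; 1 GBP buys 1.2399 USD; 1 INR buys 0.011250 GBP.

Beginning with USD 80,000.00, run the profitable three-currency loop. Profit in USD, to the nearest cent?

Profit: USD 1,859.81

Profitable loop is USD → INR → GBP → USD:
USD 80,000.00 × 73.357 = INR 5,868,560.00
INR 5,868,560.00 × 0.011250 = GBP 66,021.30
GBP 66,021.30 × 1.2399 = USD 81,859.81
Profit = USD 81,859.81 − USD 80,000.00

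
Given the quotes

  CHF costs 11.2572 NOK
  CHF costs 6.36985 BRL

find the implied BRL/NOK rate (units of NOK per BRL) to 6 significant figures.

BRL/NOK = 1.76726

1 BRL ÷ 6.36985 = 0.15699 CHF
0.15699 CHF × 11.2572 = 1.76726 NOK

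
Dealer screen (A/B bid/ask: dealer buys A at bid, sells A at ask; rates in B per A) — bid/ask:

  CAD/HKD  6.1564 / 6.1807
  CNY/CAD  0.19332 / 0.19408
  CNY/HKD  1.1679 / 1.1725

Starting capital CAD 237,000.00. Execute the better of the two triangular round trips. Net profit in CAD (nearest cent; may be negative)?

Net profit: CAD 3,568.69

Best loop CAD → HKD → CNY → CAD:
CAD 237,000.00 × 6.1564 (sell CAD at bid) = HKD 1,459,066.80
HKD 1,459,066.80 ÷ 1.1725 (buy CNY at ask) = CNY 1,244,406.65
CNY 1,244,406.65 × 0.19332 (sell CNY at bid) = CAD 240,568.69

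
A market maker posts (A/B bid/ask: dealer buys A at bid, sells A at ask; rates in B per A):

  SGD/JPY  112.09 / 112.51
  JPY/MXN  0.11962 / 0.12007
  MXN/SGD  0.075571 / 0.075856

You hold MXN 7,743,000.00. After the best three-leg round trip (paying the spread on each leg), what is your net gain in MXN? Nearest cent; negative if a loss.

Best loop MXN → SGD → JPY → MXN:
MXN 7,743,000.00 × 0.075571 (sell MXN at bid) = SGD 585,146.25
SGD 585,146.25 × 112.09 (sell SGD at bid) = JPY 65,589,043
JPY 65,589,043 × 0.11962 (sell JPY at bid) = MXN 7,845,761.38

Net profit: MXN 102,761.38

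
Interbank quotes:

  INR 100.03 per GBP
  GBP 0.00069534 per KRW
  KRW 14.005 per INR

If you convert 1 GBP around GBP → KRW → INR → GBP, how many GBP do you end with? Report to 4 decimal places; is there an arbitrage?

1.0266 (arbitrage exists)

Around GBP → KRW → INR → GBP: 1 ÷ 0.00069534 ÷ 14.005 ÷ 100.03 = 1.026572
Product > 1; profitable direction is GBP → KRW → INR → GBP.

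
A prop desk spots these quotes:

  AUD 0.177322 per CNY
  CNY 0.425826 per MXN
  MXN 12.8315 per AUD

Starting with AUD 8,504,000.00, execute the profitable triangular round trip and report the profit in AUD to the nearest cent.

Profitable loop is AUD → CNY → MXN → AUD:
AUD 8,504,000.00 ÷ 0.177322 = CNY 47,957,952.20
CNY 47,957,952.20 ÷ 0.425826 = MXN 112,623,353.67
MXN 112,623,353.67 ÷ 12.8315 = AUD 8,777,099.61
Profit = AUD 8,777,099.61 − AUD 8,504,000.00

Profit: AUD 273,099.61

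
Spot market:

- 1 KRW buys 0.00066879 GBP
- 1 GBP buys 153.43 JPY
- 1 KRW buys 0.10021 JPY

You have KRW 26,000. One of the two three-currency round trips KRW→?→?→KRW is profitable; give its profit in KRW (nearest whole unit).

Profitable loop is KRW → GBP → JPY → KRW:
KRW 26,000 × 0.00066879 = GBP 17.39
GBP 17.39 × 153.43 = JPY 2,668
JPY 2,668 ÷ 0.10021 = KRW 26,623
Profit = KRW 26,623 − KRW 26,000

Profit: KRW 623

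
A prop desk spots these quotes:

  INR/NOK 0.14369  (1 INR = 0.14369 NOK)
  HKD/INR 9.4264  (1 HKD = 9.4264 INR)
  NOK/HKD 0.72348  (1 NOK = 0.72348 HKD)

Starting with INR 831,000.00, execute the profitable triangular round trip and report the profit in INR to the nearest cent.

Profitable loop is INR → HKD → NOK → INR:
INR 831,000.00 ÷ 9.4264 = HKD 88,156.67
HKD 88,156.67 ÷ 0.72348 = NOK 121,850.87
NOK 121,850.87 ÷ 0.14369 = INR 848,012.17
Profit = INR 848,012.17 − INR 831,000.00

Profit: INR 17,012.17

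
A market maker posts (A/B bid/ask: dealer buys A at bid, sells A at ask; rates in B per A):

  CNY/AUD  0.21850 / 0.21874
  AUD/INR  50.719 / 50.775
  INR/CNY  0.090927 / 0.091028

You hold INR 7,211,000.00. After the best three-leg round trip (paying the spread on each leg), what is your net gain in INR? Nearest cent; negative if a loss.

Best loop INR → CNY → AUD → INR:
INR 7,211,000.00 × 0.090927 (sell INR at bid) = CNY 655,674.60
CNY 655,674.60 × 0.21850 (sell CNY at bid) = AUD 143,264.90
AUD 143,264.90 × 50.719 (sell AUD at bid) = INR 7,266,252.43

Net profit: INR 55,252.43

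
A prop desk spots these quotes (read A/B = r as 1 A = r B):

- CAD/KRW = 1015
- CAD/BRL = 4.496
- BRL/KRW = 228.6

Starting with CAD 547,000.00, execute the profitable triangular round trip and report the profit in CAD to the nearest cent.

Profitable loop is CAD → BRL → KRW → CAD:
CAD 547,000.00 × 4.496 = BRL 2,459,312.00
BRL 2,459,312.00 × 228.6 = KRW 562,198,723
KRW 562,198,723 ÷ 1015 = CAD 553,890.37
Profit = CAD 553,890.37 − CAD 547,000.00

Profit: CAD 6,890.37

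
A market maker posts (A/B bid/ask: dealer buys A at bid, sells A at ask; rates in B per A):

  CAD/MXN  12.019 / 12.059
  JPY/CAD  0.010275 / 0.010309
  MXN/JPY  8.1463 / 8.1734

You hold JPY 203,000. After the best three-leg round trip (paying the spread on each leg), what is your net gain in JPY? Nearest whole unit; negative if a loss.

Best loop JPY → CAD → MXN → JPY:
JPY 203,000 × 0.010275 (sell JPY at bid) = CAD 2,085.82
CAD 2,085.82 × 12.019 (sell CAD at bid) = MXN 25,069.53
MXN 25,069.53 × 8.1463 (sell MXN at bid) = JPY 204,224

Net profit: JPY 1,224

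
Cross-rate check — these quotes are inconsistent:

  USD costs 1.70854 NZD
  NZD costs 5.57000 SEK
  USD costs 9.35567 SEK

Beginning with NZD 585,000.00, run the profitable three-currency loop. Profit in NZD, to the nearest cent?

Profitable loop is NZD → SEK → USD → NZD:
NZD 585,000.00 × 5.57000 = SEK 3,258,450.00
SEK 3,258,450.00 ÷ 9.35567 = USD 348,286.12
USD 348,286.12 × 1.70854 = NZD 595,060.77
Profit = NZD 595,060.77 − NZD 585,000.00

Profit: NZD 10,060.77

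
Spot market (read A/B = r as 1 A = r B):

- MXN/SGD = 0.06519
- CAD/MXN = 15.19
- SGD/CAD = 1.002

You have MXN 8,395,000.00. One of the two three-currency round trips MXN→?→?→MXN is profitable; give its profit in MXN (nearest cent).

Profit: MXN 65,854.45

Profitable loop is MXN → CAD → SGD → MXN:
MXN 8,395,000.00 ÷ 15.19 = CAD 552,666.23
CAD 552,666.23 ÷ 1.002 = SGD 551,563.10
SGD 551,563.10 ÷ 0.06519 = MXN 8,460,854.45
Profit = MXN 8,460,854.45 − MXN 8,395,000.00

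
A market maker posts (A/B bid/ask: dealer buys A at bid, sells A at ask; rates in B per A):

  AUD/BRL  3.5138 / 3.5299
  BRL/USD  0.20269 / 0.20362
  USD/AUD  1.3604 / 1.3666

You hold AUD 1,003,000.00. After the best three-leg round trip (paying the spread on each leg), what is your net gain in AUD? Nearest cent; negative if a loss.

Best loop AUD → USD → BRL → AUD:
AUD 1,003,000.00 ÷ 1.3666 (buy USD at ask) = USD 733,938.24
USD 733,938.24 ÷ 0.20362 (buy BRL at ask) = BRL 3,604,450.65
BRL 3,604,450.65 ÷ 3.5299 (buy AUD at ask) = AUD 1,021,119.76

Net profit: AUD 18,119.76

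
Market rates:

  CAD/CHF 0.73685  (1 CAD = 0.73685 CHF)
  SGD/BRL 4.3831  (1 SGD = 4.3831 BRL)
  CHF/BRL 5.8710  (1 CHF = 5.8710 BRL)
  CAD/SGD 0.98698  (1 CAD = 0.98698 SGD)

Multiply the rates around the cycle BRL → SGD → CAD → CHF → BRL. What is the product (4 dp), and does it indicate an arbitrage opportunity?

1.0000 (no arbitrage)

Around BRL → SGD → CAD → CHF → BRL: 1 ÷ 4.3831 ÷ 0.98698 × 0.73685 × 5.8710 = 1.000003
Product ≈ 1 (deviation 0.000%, within rounding noise).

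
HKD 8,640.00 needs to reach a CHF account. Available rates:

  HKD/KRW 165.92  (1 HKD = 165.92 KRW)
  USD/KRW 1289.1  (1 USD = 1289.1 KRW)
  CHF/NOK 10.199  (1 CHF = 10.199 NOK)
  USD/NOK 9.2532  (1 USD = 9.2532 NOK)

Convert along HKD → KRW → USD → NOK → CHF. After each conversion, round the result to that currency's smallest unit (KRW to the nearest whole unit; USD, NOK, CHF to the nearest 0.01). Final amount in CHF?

CHF 1,008.92

HKD 8,640.00 × 165.92 = KRW 1,433,549
KRW 1,433,549 ÷ 1289.1 = USD 1,112.05
USD 1,112.05 × 9.2532 = NOK 10,290.02
NOK 10,290.02 ÷ 10.199 = CHF 1,008.92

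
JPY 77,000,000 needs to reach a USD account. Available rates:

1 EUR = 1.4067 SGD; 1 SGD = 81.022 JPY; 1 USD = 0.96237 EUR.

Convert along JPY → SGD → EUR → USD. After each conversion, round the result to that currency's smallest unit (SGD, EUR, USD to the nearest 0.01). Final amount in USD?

JPY 77,000,000 ÷ 81.022 = SGD 950,359.16
SGD 950,359.16 ÷ 1.4067 = EUR 675,594.77
EUR 675,594.77 ÷ 0.96237 = USD 702,011.46

USD 702,011.46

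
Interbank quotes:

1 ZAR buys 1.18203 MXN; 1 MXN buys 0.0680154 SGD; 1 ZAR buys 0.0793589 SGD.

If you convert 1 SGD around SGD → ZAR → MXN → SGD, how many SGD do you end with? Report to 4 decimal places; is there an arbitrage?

Around SGD → ZAR → MXN → SGD: 1 ÷ 0.0793589 × 1.18203 × 0.0680154 = 1.013072
Product > 1; profitable direction is SGD → ZAR → MXN → SGD.

1.0131 (arbitrage exists)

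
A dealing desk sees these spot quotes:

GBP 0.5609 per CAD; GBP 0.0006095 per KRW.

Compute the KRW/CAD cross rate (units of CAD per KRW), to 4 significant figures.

1 KRW × 0.0006095 = 0.0006095 GBP
0.0006095 GBP ÷ 0.5609 = 0.00108665 CAD

KRW/CAD = 0.001087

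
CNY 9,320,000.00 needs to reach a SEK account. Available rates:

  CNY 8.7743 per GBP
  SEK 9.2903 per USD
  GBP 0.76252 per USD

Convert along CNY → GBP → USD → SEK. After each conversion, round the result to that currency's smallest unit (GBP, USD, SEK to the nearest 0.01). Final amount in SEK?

CNY 9,320,000.00 ÷ 8.7743 = GBP 1,062,193.00
GBP 1,062,193.00 ÷ 0.76252 = USD 1,393,003.46
USD 1,393,003.46 × 9.2903 = SEK 12,941,420.04

SEK 12,941,420.04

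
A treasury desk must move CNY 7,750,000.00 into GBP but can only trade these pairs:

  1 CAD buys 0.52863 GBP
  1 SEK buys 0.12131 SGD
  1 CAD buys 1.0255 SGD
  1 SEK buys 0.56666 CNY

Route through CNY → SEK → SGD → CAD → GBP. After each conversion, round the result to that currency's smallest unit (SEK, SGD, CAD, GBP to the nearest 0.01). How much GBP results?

CNY 7,750,000.00 ÷ 0.56666 = SEK 13,676,631.49
SEK 13,676,631.49 × 0.12131 = SGD 1,659,112.17
SGD 1,659,112.17 ÷ 1.0255 = CAD 1,617,856.82
CAD 1,617,856.82 × 0.52863 = GBP 855,247.65

GBP 855,247.65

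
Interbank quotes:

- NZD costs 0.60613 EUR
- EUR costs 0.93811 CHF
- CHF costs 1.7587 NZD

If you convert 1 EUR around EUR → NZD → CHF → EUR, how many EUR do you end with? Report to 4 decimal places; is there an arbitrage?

1.0000 (no arbitrage)

Around EUR → NZD → CHF → EUR: 1 ÷ 0.60613 ÷ 1.7587 ÷ 0.93811 = 0.999974
Product ≈ 1 (deviation 0.003%, within rounding noise).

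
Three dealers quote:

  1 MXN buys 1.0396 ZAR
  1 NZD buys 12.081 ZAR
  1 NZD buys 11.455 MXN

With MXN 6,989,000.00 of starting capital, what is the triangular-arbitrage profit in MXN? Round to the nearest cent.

Profit: MXN 101,168.57

Profitable loop is MXN → NZD → ZAR → MXN:
MXN 6,989,000.00 ÷ 11.455 = NZD 610,126.58
NZD 610,126.58 × 12.081 = ZAR 7,370,939.24
ZAR 7,370,939.24 ÷ 1.0396 = MXN 7,090,168.57
Profit = MXN 7,090,168.57 − MXN 6,989,000.00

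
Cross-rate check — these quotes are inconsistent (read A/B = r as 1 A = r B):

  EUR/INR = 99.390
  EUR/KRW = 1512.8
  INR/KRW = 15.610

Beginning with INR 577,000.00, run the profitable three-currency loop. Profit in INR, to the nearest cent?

Profit: INR 14,752.21

Profitable loop is INR → KRW → EUR → INR:
INR 577,000.00 × 15.610 = KRW 9,006,970
KRW 9,006,970 ÷ 1512.8 = EUR 5,953.84
EUR 5,953.84 × 99.390 = INR 591,752.21
Profit = INR 591,752.21 − INR 577,000.00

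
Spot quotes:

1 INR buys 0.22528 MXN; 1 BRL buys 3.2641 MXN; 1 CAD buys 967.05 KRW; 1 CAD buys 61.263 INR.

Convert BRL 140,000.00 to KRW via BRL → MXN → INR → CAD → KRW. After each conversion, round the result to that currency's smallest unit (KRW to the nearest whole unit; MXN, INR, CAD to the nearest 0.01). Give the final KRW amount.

KRW 32,019,867

BRL 140,000.00 × 3.2641 = MXN 456,974.00
MXN 456,974.00 ÷ 0.22528 = INR 2,028,471.24
INR 2,028,471.24 ÷ 61.263 = CAD 33,110.87
CAD 33,110.87 × 967.05 = KRW 32,019,867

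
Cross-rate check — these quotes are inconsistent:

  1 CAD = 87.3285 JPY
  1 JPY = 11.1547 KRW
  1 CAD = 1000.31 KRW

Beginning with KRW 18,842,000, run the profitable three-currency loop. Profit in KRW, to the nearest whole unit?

Profitable loop is KRW → JPY → CAD → KRW:
KRW 18,842,000 ÷ 11.1547 = JPY 1,689,153
JPY 1,689,153 ÷ 87.3285 = CAD 19,342.52
CAD 19,342.52 × 1000.31 = KRW 19,348,518
Profit = KRW 19,348,518 − KRW 18,842,000

Profit: KRW 506,518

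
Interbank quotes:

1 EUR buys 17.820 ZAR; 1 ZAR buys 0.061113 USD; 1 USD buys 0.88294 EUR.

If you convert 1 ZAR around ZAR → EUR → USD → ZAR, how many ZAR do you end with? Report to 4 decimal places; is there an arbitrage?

1.0400 (arbitrage exists)

Around ZAR → EUR → USD → ZAR: 1 ÷ 17.820 ÷ 0.88294 ÷ 0.061113 = 1.039986
Product > 1; profitable direction is ZAR → EUR → USD → ZAR.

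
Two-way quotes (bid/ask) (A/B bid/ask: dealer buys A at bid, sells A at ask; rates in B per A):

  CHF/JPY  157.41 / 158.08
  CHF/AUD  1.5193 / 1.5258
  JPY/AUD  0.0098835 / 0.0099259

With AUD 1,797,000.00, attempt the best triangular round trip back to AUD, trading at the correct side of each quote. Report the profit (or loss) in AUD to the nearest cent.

Best loop AUD → CHF → JPY → AUD:
AUD 1,797,000.00 ÷ 1.5258 (buy CHF at ask) = CHF 1,177,742.82
CHF 1,177,742.82 × 157.41 (sell CHF at bid) = JPY 185,388,498
JPY 185,388,498 × 0.0098835 (sell JPY at bid) = AUD 1,832,287.22

Net profit: AUD 35,287.22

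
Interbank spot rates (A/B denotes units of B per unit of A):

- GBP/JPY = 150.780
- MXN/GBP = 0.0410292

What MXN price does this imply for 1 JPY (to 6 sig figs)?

JPY/MXN = 0.161645

1 JPY ÷ 150.780 = 0.00663218 GBP
0.00663218 GBP ÷ 0.0410292 = 0.161645 MXN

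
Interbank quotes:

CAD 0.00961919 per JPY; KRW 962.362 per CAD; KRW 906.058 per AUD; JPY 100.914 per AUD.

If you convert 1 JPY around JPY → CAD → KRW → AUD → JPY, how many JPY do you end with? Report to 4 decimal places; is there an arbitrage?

Around JPY → CAD → KRW → AUD → JPY: 1 × 0.00961919 × 962.362 ÷ 906.058 × 100.914 = 1.031033
Product > 1; profitable direction is JPY → CAD → KRW → AUD → JPY.

1.0310 (arbitrage exists)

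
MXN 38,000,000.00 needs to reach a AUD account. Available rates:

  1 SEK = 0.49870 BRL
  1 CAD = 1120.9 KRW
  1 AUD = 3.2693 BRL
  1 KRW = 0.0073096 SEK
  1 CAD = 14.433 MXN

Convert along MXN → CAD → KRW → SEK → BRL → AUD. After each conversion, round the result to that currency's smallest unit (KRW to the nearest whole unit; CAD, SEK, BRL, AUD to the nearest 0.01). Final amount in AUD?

MXN 38,000,000.00 ÷ 14.433 = CAD 2,632,855.26
CAD 2,632,855.26 × 1120.9 = KRW 2,951,167,461
KRW 2,951,167,461 × 0.0073096 = SEK 21,571,853.67
SEK 21,571,853.67 × 0.49870 = BRL 10,757,883.43
BRL 10,757,883.43 ÷ 3.2693 = AUD 3,290,577.01

AUD 3,290,577.01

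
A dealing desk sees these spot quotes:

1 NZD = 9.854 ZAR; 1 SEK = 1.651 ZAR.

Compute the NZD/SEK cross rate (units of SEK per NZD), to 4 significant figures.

1 NZD × 9.854 = 9.854 ZAR
9.854 ZAR ÷ 1.651 = 5.9685 SEK

NZD/SEK = 5.969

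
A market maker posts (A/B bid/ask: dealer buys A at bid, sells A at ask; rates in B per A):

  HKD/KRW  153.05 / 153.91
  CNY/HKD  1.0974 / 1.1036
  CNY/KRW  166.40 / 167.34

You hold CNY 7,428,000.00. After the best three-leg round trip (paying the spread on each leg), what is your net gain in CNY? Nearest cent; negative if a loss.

Best loop CNY → HKD → KRW → CNY:
CNY 7,428,000.00 × 1.0974 (sell CNY at bid) = HKD 8,151,487.20
HKD 8,151,487.20 × 153.05 (sell HKD at bid) = KRW 1,247,585,116
KRW 1,247,585,116 ÷ 167.34 (buy CNY at ask) = CNY 7,455,390.92

Net profit: CNY 27,390.92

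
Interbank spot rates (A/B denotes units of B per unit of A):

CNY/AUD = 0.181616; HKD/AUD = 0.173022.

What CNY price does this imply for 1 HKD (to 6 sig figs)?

HKD/CNY = 0.952680

1 HKD × 0.173022 = 0.173022 AUD
0.173022 AUD ÷ 0.181616 = 0.95268 CNY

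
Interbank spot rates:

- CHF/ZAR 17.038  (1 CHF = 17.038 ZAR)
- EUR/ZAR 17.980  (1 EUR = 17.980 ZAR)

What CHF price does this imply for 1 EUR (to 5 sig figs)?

EUR/CHF = 1.0553

1 EUR × 17.980 = 17.98 ZAR
17.98 ZAR ÷ 17.038 = 1.05529 CHF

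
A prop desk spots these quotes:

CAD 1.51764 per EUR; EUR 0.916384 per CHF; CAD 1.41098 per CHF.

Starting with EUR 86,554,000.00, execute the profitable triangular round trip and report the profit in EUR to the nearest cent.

Profit: EUR 1,259,591.25

Profitable loop is EUR → CHF → CAD → EUR:
EUR 86,554,000.00 ÷ 0.916384 = CHF 94,451,670.92
CHF 94,451,670.92 × 1.41098 = CAD 133,269,418.63
CAD 133,269,418.63 ÷ 1.51764 = EUR 87,813,591.25
Profit = EUR 87,813,591.25 − EUR 86,554,000.00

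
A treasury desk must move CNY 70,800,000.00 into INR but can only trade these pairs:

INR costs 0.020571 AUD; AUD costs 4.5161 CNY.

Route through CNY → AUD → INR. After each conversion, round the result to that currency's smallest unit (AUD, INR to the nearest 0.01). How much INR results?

CNY 70,800,000.00 ÷ 4.5161 = AUD 15,677,243.64
AUD 15,677,243.64 ÷ 0.020571 = INR 762,104,109.67

INR 762,104,109.67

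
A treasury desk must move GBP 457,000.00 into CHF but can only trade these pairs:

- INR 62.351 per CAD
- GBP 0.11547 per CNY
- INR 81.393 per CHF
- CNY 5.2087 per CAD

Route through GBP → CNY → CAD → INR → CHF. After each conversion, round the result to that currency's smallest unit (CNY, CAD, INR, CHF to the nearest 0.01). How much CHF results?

GBP 457,000.00 ÷ 0.11547 = CNY 3,957,737.94
CNY 3,957,737.94 ÷ 5.2087 = CAD 759,832.19
CAD 759,832.19 × 62.351 = INR 47,376,296.88
INR 47,376,296.88 ÷ 81.393 = CHF 582,068.44

CHF 582,068.44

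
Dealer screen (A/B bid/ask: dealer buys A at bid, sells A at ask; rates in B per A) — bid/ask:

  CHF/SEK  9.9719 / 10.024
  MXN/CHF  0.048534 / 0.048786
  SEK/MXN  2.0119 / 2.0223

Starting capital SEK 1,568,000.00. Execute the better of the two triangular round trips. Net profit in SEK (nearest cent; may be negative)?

Net profit: SEK 17,492.56

Best loop SEK → CHF → MXN → SEK:
SEK 1,568,000.00 ÷ 10.024 (buy CHF at ask) = CHF 156,424.58
CHF 156,424.58 ÷ 0.048786 (buy MXN at ask) = MXN 3,206,341.59
MXN 3,206,341.59 ÷ 2.0223 (buy SEK at ask) = SEK 1,585,492.56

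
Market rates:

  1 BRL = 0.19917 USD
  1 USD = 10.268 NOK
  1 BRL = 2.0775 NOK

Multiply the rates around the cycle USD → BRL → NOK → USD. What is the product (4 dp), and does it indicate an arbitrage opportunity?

1.0159 (arbitrage exists)

Around USD → BRL → NOK → USD: 1 ÷ 0.19917 × 2.0775 ÷ 10.268 = 1.015854
Product > 1; profitable direction is USD → BRL → NOK → USD.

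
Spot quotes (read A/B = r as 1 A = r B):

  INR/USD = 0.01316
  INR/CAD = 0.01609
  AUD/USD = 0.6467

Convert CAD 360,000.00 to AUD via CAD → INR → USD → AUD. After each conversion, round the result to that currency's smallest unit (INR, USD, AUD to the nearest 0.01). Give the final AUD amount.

AUD 455,301.92

CAD 360,000.00 ÷ 0.01609 = INR 22,374,145.43
INR 22,374,145.43 × 0.01316 = USD 294,443.75
USD 294,443.75 ÷ 0.6467 = AUD 455,301.92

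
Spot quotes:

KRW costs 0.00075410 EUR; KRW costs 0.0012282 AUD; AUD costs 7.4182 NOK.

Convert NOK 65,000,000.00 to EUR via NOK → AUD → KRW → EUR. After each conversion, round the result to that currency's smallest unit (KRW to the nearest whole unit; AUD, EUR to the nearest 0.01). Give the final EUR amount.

EUR 5,379,905.74

NOK 65,000,000.00 ÷ 7.4182 = AUD 8,762,233.43
AUD 8,762,233.43 ÷ 0.0012282 = KRW 7,134,207,320
KRW 7,134,207,320 × 0.00075410 = EUR 5,379,905.74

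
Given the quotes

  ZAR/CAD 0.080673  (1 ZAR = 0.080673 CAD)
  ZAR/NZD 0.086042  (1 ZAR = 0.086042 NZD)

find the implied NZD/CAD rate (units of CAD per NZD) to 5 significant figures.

NZD/CAD = 0.93760

1 NZD ÷ 0.086042 = 11.6222 ZAR
11.6222 ZAR × 0.080673 = 0.9376 CAD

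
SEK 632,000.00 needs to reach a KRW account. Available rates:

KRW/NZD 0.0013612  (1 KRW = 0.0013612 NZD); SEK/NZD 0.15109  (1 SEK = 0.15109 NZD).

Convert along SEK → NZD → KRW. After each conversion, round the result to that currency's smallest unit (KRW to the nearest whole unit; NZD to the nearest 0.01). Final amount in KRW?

SEK 632,000.00 × 0.15109 = NZD 95,488.88
NZD 95,488.88 ÷ 0.0013612 = KRW 70,150,514

KRW 70,150,514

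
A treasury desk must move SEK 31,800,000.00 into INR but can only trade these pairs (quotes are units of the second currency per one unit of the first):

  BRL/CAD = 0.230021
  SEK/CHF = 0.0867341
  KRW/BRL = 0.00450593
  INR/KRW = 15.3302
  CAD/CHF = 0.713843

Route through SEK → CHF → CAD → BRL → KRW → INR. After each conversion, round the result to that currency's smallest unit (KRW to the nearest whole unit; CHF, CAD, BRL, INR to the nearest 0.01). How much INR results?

INR 243,172,546.28

SEK 31,800,000.00 × 0.0867341 = CHF 2,758,144.38
CHF 2,758,144.38 ÷ 0.713843 = CAD 3,863,796.91
CAD 3,863,796.91 ÷ 0.230021 = BRL 16,797,583.31
BRL 16,797,583.31 ÷ 0.00450593 = KRW 3,727,883,769
KRW 3,727,883,769 ÷ 15.3302 = INR 243,172,546.28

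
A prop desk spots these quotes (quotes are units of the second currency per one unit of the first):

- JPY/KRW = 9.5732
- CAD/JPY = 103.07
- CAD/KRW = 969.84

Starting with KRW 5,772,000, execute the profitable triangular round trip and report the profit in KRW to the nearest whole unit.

Profitable loop is KRW → CAD → JPY → KRW:
KRW 5,772,000 ÷ 969.84 = CAD 5,951.50
CAD 5,951.50 × 103.07 = JPY 613,421
JPY 613,421 × 9.5732 = KRW 5,872,400
Profit = KRW 5,872,400 − KRW 5,772,000

Profit: KRW 100,400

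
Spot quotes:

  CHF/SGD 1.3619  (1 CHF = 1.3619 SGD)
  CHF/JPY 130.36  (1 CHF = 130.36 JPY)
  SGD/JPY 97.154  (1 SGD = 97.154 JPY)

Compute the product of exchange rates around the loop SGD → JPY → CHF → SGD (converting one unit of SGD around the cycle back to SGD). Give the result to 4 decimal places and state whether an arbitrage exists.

1.0150 (arbitrage exists)

Around SGD → JPY → CHF → SGD: 1 × 97.154 ÷ 130.36 × 1.3619 = 1.014990
Product > 1; profitable direction is SGD → JPY → CHF → SGD.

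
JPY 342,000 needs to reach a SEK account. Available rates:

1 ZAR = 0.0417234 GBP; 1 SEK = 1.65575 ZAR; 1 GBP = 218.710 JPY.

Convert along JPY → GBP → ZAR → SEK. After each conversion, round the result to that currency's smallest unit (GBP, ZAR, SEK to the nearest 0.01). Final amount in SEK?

SEK 22,635.07

JPY 342,000 ÷ 218.710 = GBP 1,563.71
GBP 1,563.71 ÷ 0.0417234 = ZAR 37,478.01
ZAR 37,478.01 ÷ 1.65575 = SEK 22,635.07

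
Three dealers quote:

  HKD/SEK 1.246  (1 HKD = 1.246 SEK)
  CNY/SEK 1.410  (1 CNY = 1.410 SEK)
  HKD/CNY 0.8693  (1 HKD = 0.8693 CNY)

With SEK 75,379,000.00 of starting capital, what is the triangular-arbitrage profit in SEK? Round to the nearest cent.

Profitable loop is SEK → CNY → HKD → SEK:
SEK 75,379,000.00 ÷ 1.410 = CNY 53,460,283.69
CNY 53,460,283.69 ÷ 0.8693 = HKD 61,498,083.16
HKD 61,498,083.16 × 1.246 = SEK 76,626,611.61
Profit = SEK 76,626,611.61 − SEK 75,379,000.00

Profit: SEK 1,247,611.61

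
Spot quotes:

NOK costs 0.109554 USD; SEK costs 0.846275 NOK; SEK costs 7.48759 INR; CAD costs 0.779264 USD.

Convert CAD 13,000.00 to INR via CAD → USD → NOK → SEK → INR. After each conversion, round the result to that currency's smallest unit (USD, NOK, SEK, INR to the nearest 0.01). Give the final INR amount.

CAD 13,000.00 × 0.779264 = USD 10,130.43
USD 10,130.43 ÷ 0.109554 = NOK 92,469.74
NOK 92,469.74 ÷ 0.846275 = SEK 109,266.77
SEK 109,266.77 × 7.48759 = INR 818,144.77

INR 818,144.77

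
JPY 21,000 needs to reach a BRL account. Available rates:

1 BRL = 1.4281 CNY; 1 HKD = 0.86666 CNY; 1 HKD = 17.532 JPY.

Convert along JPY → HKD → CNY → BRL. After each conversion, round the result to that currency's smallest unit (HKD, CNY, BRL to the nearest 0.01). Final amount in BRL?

BRL 726.90

JPY 21,000 ÷ 17.532 = HKD 1,197.81
HKD 1,197.81 × 0.86666 = CNY 1,038.09
CNY 1,038.09 ÷ 1.4281 = BRL 726.90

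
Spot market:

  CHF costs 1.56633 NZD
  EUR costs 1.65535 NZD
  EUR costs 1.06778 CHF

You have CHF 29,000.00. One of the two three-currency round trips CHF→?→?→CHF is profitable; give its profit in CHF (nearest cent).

Profit: CHF 300.38

Profitable loop is CHF → NZD → EUR → CHF:
CHF 29,000.00 × 1.56633 = NZD 45,423.57
NZD 45,423.57 ÷ 1.65535 = EUR 27,440.46
EUR 27,440.46 × 1.06778 = CHF 29,300.38
Profit = CHF 29,300.38 − CHF 29,000.00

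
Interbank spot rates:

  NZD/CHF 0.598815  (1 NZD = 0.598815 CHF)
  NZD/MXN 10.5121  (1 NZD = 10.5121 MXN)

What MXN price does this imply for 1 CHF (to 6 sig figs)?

1 CHF ÷ 0.598815 = 1.66996 NZD
1.66996 NZD × 10.5121 = 17.5548 MXN

CHF/MXN = 17.5548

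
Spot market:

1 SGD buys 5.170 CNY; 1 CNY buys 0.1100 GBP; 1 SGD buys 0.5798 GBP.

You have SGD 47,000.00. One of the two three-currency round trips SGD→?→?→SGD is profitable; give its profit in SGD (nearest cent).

Profit: SGD 917.36

Profitable loop is SGD → GBP → CNY → SGD:
SGD 47,000.00 × 0.5798 = GBP 27,250.60
GBP 27,250.60 ÷ 0.1100 = CNY 247,732.73
CNY 247,732.73 ÷ 5.170 = SGD 47,917.36
Profit = SGD 47,917.36 − SGD 47,000.00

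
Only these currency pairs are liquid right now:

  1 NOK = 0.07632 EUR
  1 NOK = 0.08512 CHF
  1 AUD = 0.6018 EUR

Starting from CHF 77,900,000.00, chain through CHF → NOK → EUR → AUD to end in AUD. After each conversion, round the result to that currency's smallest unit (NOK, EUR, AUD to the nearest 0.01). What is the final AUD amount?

CHF 77,900,000.00 ÷ 0.08512 = NOK 915,178,571.43
NOK 915,178,571.43 × 0.07632 = EUR 69,846,428.57
EUR 69,846,428.57 ÷ 0.6018 = AUD 116,062,526.70

AUD 116,062,526.70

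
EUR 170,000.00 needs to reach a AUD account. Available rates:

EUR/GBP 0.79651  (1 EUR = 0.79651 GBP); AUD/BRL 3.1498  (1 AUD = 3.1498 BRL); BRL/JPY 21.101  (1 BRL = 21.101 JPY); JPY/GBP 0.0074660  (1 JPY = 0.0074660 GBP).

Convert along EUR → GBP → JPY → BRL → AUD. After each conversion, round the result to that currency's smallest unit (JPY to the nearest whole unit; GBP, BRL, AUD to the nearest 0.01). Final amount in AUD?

EUR 170,000.00 × 0.79651 = GBP 135,406.70
GBP 135,406.70 ÷ 0.0074660 = JPY 18,136,445
JPY 18,136,445 ÷ 21.101 = BRL 859,506.42
BRL 859,506.42 ÷ 3.1498 = AUD 272,876.51

AUD 272,876.51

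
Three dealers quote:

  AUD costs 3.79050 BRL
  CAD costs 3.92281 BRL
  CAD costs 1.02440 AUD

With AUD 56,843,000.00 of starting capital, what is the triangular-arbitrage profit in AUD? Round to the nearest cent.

Profitable loop is AUD → CAD → BRL → AUD:
AUD 56,843,000.00 ÷ 1.02440 = CAD 55,489,066.77
CAD 55,489,066.77 × 3.92281 = BRL 217,673,066.02
BRL 217,673,066.02 ÷ 3.79050 = AUD 57,425,950.67
Profit = AUD 57,425,950.67 − AUD 56,843,000.00

Profit: AUD 582,950.67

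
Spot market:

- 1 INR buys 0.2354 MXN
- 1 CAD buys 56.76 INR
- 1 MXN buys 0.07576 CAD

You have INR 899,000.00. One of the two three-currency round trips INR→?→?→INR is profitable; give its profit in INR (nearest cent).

Profitable loop is INR → MXN → CAD → INR:
INR 899,000.00 × 0.2354 = MXN 211,624.60
MXN 211,624.60 × 0.07576 = CAD 16,032.68
CAD 16,032.68 × 56.76 = INR 910,014.90
Profit = INR 910,014.90 − INR 899,000.00

Profit: INR 11,014.90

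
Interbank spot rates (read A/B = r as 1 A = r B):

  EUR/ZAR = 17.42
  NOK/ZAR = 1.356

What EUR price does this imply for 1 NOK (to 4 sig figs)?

NOK/EUR = 0.07784

1 NOK × 1.356 = 1.356 ZAR
1.356 ZAR ÷ 17.42 = 0.0778416 EUR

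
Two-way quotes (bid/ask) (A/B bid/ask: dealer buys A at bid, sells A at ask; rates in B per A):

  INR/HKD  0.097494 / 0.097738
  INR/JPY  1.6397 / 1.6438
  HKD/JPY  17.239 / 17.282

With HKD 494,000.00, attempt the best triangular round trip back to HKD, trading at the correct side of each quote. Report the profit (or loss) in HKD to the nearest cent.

Best loop HKD → JPY → INR → HKD:
HKD 494,000.00 × 17.239 (sell HKD at bid) = JPY 8,516,066
JPY 8,516,066 ÷ 1.6438 (buy INR at ask) = INR 5,180,719.07
INR 5,180,719.07 × 0.097494 (sell INR at bid) = HKD 505,089.02

Net profit: HKD 11,089.02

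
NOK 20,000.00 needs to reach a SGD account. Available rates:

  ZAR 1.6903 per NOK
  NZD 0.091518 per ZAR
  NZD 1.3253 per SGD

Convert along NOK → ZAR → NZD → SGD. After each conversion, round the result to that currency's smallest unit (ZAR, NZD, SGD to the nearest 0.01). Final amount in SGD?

SGD 2,334.46

NOK 20,000.00 × 1.6903 = ZAR 33,806.00
ZAR 33,806.00 × 0.091518 = NZD 3,093.86
NZD 3,093.86 ÷ 1.3253 = SGD 2,334.46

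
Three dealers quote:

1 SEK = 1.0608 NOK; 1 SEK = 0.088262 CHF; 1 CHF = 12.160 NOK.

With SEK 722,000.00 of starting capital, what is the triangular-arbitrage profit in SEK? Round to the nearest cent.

Profitable loop is SEK → CHF → NOK → SEK:
SEK 722,000.00 × 0.088262 = CHF 63,725.16
CHF 63,725.16 × 12.160 = NOK 774,897.99
NOK 774,897.99 ÷ 1.0608 = SEK 730,484.53
Profit = SEK 730,484.53 − SEK 722,000.00

Profit: SEK 8,484.53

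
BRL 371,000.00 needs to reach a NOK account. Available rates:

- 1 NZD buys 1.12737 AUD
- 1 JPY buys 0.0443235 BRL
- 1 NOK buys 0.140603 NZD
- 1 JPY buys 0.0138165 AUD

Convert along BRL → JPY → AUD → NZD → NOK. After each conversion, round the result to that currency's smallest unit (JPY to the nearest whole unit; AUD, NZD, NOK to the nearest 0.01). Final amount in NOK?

NOK 729,586.64

BRL 371,000.00 ÷ 0.0443235 = JPY 8,370,278
JPY 8,370,278 × 0.0138165 = AUD 115,647.95
AUD 115,647.95 ÷ 1.12737 = NZD 102,582.07
NZD 102,582.07 ÷ 0.140603 = NOK 729,586.64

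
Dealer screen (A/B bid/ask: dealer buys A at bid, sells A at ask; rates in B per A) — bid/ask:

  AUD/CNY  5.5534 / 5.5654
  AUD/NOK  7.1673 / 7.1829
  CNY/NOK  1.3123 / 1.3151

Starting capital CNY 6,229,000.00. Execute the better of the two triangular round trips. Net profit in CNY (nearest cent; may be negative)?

Net profit: CNY 90,905.66

Best loop CNY → NOK → AUD → CNY:
CNY 6,229,000.00 × 1.3123 (sell CNY at bid) = NOK 8,174,316.70
NOK 8,174,316.70 ÷ 7.1829 (buy AUD at ask) = AUD 1,138,024.57
AUD 1,138,024.57 × 5.5534 (sell AUD at bid) = CNY 6,319,905.66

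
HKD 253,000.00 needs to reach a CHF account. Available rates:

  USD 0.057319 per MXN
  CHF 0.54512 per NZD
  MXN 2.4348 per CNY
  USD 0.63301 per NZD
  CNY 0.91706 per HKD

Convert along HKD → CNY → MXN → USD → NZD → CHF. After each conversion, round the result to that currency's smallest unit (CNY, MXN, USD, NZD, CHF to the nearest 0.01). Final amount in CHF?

HKD 253,000.00 × 0.91706 = CNY 232,016.18
CNY 232,016.18 × 2.4348 = MXN 564,913.00
MXN 564,913.00 × 0.057319 = USD 32,380.25
USD 32,380.25 ÷ 0.63301 = NZD 51,152.83
NZD 51,152.83 × 0.54512 = CHF 27,884.43

CHF 27,884.43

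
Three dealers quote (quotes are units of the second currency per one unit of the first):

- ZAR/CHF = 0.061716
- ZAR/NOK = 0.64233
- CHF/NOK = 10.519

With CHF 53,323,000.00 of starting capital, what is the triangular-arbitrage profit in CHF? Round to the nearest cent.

Profitable loop is CHF → NOK → ZAR → CHF:
CHF 53,323,000.00 × 10.519 = NOK 560,904,637.00
NOK 560,904,637.00 ÷ 0.64233 = ZAR 873,234,376.41
ZAR 873,234,376.41 × 0.061716 = CHF 53,892,532.77
Profit = CHF 53,892,532.77 − CHF 53,323,000.00

Profit: CHF 569,532.77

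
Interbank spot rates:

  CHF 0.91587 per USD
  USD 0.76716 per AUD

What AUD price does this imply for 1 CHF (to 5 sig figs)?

1 CHF ÷ 0.91587 = 1.09186 USD
1.09186 USD ÷ 0.76716 = 1.42325 AUD

CHF/AUD = 1.4232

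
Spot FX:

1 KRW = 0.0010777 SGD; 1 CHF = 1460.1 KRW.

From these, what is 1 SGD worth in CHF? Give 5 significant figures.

1 SGD ÷ 0.0010777 = 927.902 KRW
927.902 KRW ÷ 1460.1 = 0.635506 CHF

SGD/CHF = 0.63551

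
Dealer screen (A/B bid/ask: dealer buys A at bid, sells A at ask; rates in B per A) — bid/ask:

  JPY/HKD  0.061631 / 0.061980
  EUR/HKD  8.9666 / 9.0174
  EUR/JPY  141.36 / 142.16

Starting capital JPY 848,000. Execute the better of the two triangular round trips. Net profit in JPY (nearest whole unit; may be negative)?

Best loop JPY → EUR → HKD → JPY:
JPY 848,000 ÷ 142.16 (buy EUR at ask) = EUR 5,965.11
EUR 5,965.11 × 8.9666 (sell EUR at bid) = HKD 53,486.75
HKD 53,486.75 ÷ 0.061980 (buy JPY at ask) = JPY 862,968

Net profit: JPY 14,968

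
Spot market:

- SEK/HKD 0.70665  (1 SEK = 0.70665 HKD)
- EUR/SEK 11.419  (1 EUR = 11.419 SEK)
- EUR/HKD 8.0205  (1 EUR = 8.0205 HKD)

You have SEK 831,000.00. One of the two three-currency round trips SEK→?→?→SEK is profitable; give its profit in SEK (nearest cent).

Profit: SEK 5,049.55

Profitable loop is SEK → HKD → EUR → SEK:
SEK 831,000.00 × 0.70665 = HKD 587,226.15
HKD 587,226.15 ÷ 8.0205 = EUR 73,215.65
EUR 73,215.65 × 11.419 = SEK 836,049.55
Profit = SEK 836,049.55 − SEK 831,000.00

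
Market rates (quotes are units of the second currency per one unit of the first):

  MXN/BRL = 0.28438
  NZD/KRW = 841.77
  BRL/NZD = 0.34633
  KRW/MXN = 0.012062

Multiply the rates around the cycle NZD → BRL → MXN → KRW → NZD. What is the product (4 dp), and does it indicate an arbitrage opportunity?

1.0000 (no arbitrage)

Around NZD → BRL → MXN → KRW → NZD: 1 ÷ 0.34633 ÷ 0.28438 ÷ 0.012062 ÷ 841.77 = 0.999996
Product ≈ 1 (deviation 0.000%, within rounding noise).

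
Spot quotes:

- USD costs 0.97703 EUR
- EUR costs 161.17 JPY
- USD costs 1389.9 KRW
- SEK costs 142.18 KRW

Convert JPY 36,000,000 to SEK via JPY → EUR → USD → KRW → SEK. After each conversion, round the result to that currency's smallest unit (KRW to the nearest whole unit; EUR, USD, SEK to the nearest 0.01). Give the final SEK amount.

SEK 2,234,886.37

JPY 36,000,000 ÷ 161.17 = EUR 223,366.63
EUR 223,366.63 ÷ 0.97703 = USD 228,617.99
USD 228,617.99 × 1389.9 = KRW 317,756,144
KRW 317,756,144 ÷ 142.18 = SEK 2,234,886.37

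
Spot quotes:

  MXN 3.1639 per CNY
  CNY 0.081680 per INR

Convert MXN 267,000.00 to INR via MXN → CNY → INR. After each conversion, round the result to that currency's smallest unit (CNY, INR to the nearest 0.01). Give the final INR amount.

MXN 267,000.00 ÷ 3.1639 = CNY 84,389.52
CNY 84,389.52 ÷ 0.081680 = INR 1,033,172.38

INR 1,033,172.38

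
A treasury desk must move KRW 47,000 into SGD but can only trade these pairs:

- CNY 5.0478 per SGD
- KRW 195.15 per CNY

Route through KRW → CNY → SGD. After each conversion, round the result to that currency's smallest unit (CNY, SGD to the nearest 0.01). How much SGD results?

KRW 47,000 ÷ 195.15 = CNY 240.84
CNY 240.84 ÷ 5.0478 = SGD 47.71

SGD 47.71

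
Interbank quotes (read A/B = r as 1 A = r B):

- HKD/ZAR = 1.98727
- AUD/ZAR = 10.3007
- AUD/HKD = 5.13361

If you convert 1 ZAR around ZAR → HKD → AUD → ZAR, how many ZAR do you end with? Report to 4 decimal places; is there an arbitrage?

1.0097 (arbitrage exists)

Around ZAR → HKD → AUD → ZAR: 1 ÷ 1.98727 ÷ 5.13361 × 10.3007 = 1.009688
Product > 1; profitable direction is ZAR → HKD → AUD → ZAR.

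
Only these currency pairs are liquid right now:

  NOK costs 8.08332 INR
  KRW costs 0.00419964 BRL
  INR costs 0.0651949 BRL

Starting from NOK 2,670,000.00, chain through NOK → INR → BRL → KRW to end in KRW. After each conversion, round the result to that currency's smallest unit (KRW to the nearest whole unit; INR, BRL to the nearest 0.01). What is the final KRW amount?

KRW 335,044,578

NOK 2,670,000.00 × 8.08332 = INR 21,582,464.40
INR 21,582,464.40 × 0.0651949 = BRL 1,407,066.61
BRL 1,407,066.61 ÷ 0.00419964 = KRW 335,044,578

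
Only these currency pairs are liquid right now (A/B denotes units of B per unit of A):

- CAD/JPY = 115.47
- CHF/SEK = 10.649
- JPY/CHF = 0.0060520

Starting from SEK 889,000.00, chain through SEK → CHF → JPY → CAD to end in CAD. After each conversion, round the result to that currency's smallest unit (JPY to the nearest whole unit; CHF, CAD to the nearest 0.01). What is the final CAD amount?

SEK 889,000.00 ÷ 10.649 = CHF 83,482.02
CHF 83,482.02 ÷ 0.0060520 = JPY 13,794,121
JPY 13,794,121 ÷ 115.47 = CAD 119,460.65

CAD 119,460.65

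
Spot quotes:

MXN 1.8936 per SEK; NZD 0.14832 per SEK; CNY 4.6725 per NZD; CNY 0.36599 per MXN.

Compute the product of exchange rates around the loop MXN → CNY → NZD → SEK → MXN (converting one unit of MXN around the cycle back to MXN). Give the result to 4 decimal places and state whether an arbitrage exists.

Around MXN → CNY → NZD → SEK → MXN: 1 × 0.36599 ÷ 4.6725 ÷ 0.14832 × 1.8936 = 1.000019
Product ≈ 1 (deviation 0.002%, within rounding noise).

1.0000 (no arbitrage)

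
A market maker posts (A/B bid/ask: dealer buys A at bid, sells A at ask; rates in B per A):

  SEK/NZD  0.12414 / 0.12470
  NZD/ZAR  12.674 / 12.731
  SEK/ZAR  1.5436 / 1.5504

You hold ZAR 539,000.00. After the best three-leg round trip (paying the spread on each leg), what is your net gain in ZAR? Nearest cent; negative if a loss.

Net profit: ZAR 7,978.74

Best loop ZAR → SEK → NZD → ZAR:
ZAR 539,000.00 ÷ 1.5504 (buy SEK at ask) = SEK 347,652.22
SEK 347,652.22 × 0.12414 (sell SEK at bid) = NZD 43,157.55
NZD 43,157.55 × 12.674 (sell NZD at bid) = ZAR 546,978.74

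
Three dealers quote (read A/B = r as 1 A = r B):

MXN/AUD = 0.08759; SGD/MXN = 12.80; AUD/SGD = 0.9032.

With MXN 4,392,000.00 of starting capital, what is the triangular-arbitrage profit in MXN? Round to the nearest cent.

Profit: MXN 55,446.74

Profitable loop is MXN → AUD → SGD → MXN:
MXN 4,392,000.00 × 0.08759 = AUD 384,695.28
AUD 384,695.28 × 0.9032 = SGD 347,456.78
SGD 347,456.78 × 12.80 = MXN 4,447,446.74
Profit = MXN 4,447,446.74 − MXN 4,392,000.00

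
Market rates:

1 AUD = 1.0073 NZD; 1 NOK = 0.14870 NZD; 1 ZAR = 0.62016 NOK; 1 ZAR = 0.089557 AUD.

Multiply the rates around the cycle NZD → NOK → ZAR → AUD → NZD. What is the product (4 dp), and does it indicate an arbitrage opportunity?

Around NZD → NOK → ZAR → AUD → NZD: 1 ÷ 0.14870 ÷ 0.62016 × 0.089557 × 1.0073 = 0.978236
Product < 1; profitable direction is NZD → AUD → ZAR → NOK → NZD.

0.9782 (arbitrage exists)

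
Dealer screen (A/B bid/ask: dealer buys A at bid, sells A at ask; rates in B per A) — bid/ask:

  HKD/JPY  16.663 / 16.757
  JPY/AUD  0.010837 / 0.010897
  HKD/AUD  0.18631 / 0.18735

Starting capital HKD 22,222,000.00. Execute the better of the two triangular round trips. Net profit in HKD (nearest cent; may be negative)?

Net profit: HKD 451,370.70

Best loop HKD → AUD → JPY → HKD:
HKD 22,222,000.00 × 0.18631 (sell HKD at bid) = AUD 4,140,180.82
AUD 4,140,180.82 ÷ 0.010897 (buy JPY at ask) = JPY 379,937,673
JPY 379,937,673 ÷ 16.757 (buy HKD at ask) = HKD 22,673,370.70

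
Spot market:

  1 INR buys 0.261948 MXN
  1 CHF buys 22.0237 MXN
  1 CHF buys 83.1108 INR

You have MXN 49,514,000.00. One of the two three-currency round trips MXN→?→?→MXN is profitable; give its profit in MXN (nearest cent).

Profitable loop is MXN → INR → CHF → MXN:
MXN 49,514,000.00 ÷ 0.261948 = INR 189,022,248.69
INR 189,022,248.69 ÷ 83.1108 = CHF 2,274,340.38
CHF 2,274,340.38 × 22.0237 = MXN 50,089,390.29
Profit = MXN 50,089,390.29 − MXN 49,514,000.00

Profit: MXN 575,390.29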